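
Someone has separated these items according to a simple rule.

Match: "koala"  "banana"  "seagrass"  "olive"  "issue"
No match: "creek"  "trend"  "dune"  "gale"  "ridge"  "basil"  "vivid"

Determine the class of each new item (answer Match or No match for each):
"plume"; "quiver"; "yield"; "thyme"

No match, Match, No match, No match

The common property of the 'Match' items is: has ≥ 3 vowels. No 'No match' item has it.
"plume": 2 vowels, doesn't qualify → No match. "quiver": 3 vowels, matches → Match. "yield": 2 vowels, doesn't qualify → No match. "thyme": 1 vowel, doesn't qualify → No match.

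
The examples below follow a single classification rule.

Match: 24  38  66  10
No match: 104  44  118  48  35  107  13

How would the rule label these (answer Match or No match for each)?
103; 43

Looking at the examples, the only property every 'Match' case has and every 'No match' case lacks is: ≡ 3 (mod 7).

No match, No match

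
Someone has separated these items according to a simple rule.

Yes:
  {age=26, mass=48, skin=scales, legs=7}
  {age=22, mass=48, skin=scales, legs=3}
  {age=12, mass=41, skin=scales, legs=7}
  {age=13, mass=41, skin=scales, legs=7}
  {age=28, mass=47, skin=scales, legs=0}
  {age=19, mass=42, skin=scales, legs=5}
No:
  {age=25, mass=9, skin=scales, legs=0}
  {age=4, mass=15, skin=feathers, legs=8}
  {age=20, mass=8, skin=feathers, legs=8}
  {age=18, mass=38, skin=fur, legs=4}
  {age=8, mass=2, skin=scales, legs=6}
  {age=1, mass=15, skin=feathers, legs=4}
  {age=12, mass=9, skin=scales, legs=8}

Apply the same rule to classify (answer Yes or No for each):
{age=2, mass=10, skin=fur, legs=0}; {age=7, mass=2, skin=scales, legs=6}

No, No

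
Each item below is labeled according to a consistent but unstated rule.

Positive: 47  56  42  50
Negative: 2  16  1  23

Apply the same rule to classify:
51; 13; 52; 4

Positive, Negative, Positive, Negative

The distinguishing property — at least 42 — holds for all the 'Positive' cases and none of the 'Negative' cases.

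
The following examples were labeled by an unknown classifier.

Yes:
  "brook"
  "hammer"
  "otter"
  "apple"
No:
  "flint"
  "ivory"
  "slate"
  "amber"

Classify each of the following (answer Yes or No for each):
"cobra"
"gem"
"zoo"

Rule: has a double letter. This holds for each 'Yes' example and fails for each 'No' one.

No, No, Yes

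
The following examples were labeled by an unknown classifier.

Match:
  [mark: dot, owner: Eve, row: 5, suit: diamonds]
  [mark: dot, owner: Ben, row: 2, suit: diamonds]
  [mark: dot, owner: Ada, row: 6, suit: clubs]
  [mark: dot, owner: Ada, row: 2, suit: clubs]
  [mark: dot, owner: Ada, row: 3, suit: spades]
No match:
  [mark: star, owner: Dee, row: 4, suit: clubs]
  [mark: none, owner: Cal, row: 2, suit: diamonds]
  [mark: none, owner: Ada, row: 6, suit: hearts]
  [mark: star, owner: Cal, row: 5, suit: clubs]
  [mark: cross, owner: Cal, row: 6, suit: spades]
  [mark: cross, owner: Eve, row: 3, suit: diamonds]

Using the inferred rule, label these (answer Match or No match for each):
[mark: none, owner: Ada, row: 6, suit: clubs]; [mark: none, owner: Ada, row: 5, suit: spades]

No match, No match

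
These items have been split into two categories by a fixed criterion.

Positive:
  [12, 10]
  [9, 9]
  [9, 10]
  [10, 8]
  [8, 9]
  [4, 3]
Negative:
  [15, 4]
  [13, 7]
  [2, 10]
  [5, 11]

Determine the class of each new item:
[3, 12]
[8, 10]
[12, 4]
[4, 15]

The distinguishing property — |first − second| ≤ 2 — holds for all the 'Positive' cases and none of the 'Negative' cases.
[3, 12]: |3−12| = 9 — fails the rule, so Negative.
[8, 10]: |8−10| = 2 — fits, so Positive.
[12, 4]: |12−4| = 8 — fails the rule, so Negative.
[4, 15]: |4−15| = 11 — fails the rule, so Negative.

Negative, Positive, Negative, Negative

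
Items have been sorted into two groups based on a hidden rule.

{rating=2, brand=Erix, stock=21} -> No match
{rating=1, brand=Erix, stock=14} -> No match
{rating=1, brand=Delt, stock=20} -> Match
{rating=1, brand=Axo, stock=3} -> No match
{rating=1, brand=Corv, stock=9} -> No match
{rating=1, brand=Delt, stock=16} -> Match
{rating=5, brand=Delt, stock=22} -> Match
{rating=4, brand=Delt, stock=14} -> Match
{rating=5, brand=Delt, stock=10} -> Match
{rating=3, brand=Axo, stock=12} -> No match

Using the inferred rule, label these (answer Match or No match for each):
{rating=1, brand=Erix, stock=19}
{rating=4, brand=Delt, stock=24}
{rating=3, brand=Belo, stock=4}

Looking at the examples, the only property every 'Match' case has and every 'No match' case lacks is: brand is Delt.
{rating=1, brand=Erix, stock=19} — brand is Erix, hence No match. {rating=4, brand=Delt, stock=24} — brand is Delt, hence Match. {rating=3, brand=Belo, stock=4} — brand is Belo, hence No match.

No match, Match, No match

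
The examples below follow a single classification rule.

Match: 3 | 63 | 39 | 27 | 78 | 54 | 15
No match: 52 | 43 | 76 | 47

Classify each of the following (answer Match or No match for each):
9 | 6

Match, Match

Checking candidate rules against both groups, what survives is: multiple of 3.
Match: 9, since 9 = 3·3. Match: 6, since 6 = 3·2.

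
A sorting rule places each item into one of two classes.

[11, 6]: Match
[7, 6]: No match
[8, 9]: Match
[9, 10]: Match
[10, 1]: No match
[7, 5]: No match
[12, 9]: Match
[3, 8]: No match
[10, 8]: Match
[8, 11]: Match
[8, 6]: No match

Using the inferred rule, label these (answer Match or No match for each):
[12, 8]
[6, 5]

The pattern is that an item is 'Match' exactly when: sum ≥ 17.
[12, 8]: 12+8 = 20 — qualifies, so Match.
[6, 5]: 6+5 = 11 — does not satisfy this, so No match.

Match, No match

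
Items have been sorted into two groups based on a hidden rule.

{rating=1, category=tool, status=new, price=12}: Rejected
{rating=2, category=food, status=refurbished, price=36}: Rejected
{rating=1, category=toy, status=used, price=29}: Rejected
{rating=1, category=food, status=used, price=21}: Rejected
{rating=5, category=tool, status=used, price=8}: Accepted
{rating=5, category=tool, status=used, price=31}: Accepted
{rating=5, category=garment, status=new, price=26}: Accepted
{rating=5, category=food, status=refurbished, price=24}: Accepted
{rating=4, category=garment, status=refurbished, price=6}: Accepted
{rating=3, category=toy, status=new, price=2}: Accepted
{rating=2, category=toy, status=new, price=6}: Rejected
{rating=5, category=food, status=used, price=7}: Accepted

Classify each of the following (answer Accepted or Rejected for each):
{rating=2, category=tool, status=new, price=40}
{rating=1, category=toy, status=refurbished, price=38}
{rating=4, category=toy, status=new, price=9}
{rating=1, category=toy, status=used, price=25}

Rejected, Rejected, Accepted, Rejected

The distinguishing property — rating ≥ 3 — holds for all the 'Accepted' cases and none of the 'Rejected' cases.
{rating=2, category=tool, status=new, price=40}: rating = 2 — doesn't match, so Rejected. {rating=1, category=toy, status=refurbished, price=38}: rating = 1 — doesn't match, so Rejected. {rating=4, category=toy, status=new, price=9}: rating = 4 — qualifies, so Accepted. {rating=1, category=toy, status=used, price=25}: rating = 1 — doesn't match, so Rejected.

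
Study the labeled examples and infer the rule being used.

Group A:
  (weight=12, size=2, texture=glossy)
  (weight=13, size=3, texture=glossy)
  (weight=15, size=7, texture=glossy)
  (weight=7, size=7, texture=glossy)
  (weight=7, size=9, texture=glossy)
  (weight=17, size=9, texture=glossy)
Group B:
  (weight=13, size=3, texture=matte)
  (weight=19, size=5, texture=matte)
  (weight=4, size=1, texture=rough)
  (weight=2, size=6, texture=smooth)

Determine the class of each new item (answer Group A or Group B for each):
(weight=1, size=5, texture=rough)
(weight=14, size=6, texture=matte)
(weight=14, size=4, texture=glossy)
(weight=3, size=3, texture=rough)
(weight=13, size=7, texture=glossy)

'Group A' ⟺ texture is glossy.
(weight=1, size=5, texture=rough) — texture is rough, hence Group B. (weight=14, size=6, texture=matte) — texture is matte, hence Group B. (weight=14, size=4, texture=glossy) — texture is glossy, hence Group A. (weight=3, size=3, texture=rough) — texture is rough, hence Group B. (weight=13, size=7, texture=glossy) — texture is glossy, hence Group A.

Group B, Group B, Group A, Group B, Group A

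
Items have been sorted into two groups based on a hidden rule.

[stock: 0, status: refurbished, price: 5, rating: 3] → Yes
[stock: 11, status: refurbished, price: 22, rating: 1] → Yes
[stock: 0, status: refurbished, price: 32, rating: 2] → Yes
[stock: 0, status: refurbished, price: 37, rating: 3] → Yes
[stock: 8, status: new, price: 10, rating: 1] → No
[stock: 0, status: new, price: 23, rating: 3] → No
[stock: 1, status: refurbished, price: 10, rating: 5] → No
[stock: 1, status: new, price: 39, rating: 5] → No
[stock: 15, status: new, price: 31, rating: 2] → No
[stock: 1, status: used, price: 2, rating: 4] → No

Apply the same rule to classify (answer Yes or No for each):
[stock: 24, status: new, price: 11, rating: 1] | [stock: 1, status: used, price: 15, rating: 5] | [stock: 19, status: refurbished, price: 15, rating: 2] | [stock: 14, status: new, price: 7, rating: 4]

No, No, Yes, No

The classifier is using: status is refurbished AND rating ≤ 3.
[stock: 24, status: new, price: 11, rating: 1]: status is new, rating = 1, lacks this property → No. [stock: 1, status: used, price: 15, rating: 5]: status is used, rating = 5, lacks this property → No. [stock: 19, status: refurbished, price: 15, rating: 2]: status is refurbished, rating = 2, passes → Yes. [stock: 14, status: new, price: 7, rating: 4]: status is new, rating = 4, lacks this property → No.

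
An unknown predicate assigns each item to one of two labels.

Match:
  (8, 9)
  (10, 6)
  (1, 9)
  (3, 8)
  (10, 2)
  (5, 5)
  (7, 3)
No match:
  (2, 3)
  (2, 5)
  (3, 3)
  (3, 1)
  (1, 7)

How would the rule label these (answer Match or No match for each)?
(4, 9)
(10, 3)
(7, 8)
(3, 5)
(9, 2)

Match, Match, Match, No match, Match

A rule that fits every label: sum ≥ 10 — true of each 'Match' example, false of each 'No match' one.
(4, 9): 4+9 = 13, qualifies → Match.
(10, 3): 10+3 = 13, qualifies → Match.
(7, 8): 7+8 = 15, qualifies → Match.
(3, 5): 3+5 = 8, fails this test → No match.
(9, 2): 9+2 = 11, qualifies → Match.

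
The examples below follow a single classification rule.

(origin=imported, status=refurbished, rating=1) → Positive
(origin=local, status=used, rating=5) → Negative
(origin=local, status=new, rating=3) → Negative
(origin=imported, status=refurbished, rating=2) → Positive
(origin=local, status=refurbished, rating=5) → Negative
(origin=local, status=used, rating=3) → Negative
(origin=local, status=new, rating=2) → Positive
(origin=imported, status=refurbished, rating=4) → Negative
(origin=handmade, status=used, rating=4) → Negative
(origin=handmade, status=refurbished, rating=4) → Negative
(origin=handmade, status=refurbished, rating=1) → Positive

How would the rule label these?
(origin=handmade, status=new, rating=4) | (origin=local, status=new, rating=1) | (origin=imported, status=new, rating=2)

Negative, Positive, Positive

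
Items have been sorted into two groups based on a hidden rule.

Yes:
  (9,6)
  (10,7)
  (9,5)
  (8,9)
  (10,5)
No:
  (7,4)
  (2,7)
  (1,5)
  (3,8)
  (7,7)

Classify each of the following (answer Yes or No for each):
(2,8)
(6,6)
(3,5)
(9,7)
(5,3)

No, No, No, Yes, No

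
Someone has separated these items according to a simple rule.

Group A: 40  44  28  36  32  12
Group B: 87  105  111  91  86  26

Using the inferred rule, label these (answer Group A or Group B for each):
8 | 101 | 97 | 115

Group A, Group B, Group B, Group B

Every 'Group A' example satisfies: multiple of 4. None of the 'Group B' examples do.
Group A: 8, since 8 = 4·2. Group B: 101, since 101 = 4·25 + 1. Group B: 97, since 97 = 4·24 + 1. Group B: 115, since 115 = 4·28 + 3.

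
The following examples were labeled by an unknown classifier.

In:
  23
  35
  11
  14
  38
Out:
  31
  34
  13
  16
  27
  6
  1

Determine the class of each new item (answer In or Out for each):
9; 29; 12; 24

Out, In, Out, Out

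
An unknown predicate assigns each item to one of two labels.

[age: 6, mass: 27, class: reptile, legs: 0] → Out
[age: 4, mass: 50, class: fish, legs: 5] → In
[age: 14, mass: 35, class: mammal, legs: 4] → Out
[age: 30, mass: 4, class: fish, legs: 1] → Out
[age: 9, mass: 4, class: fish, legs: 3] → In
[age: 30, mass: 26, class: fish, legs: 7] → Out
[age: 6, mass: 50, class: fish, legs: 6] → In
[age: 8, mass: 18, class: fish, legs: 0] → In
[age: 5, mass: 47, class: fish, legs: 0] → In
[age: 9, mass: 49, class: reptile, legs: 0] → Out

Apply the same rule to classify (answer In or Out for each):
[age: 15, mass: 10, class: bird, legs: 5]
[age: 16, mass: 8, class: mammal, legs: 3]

Out, Out

The classifier is using: class is fish AND age ≤ 9.
[age: 15, mass: 10, class: bird, legs: 5]: class is bird, age = 15, fails the rule → Out. [age: 16, mass: 8, class: mammal, legs: 3]: class is mammal, age = 16, fails the rule → Out.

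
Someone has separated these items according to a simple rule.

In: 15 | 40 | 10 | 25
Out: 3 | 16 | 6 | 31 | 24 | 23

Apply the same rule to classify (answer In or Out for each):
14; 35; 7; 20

Rule: multiple of 5. This holds for each 'In' example and fails for each 'Out' one.

Out, In, Out, In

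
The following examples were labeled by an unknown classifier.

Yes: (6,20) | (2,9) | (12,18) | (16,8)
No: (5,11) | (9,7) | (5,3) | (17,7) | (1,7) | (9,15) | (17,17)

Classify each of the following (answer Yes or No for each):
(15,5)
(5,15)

No, No

One predicate separates the groups cleanly: first is even.
(15,5) — first 15, hence No.
(5,15) — first 5, hence No.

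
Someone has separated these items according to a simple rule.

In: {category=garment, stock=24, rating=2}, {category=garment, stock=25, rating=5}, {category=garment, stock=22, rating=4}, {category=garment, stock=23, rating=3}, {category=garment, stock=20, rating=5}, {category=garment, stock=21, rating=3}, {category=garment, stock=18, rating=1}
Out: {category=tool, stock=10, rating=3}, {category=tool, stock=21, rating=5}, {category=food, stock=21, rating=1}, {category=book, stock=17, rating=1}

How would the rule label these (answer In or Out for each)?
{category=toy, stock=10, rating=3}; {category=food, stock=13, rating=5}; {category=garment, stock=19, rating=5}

Out, Out, In

Looking at the examples, the only property every 'In' case has and every 'Out' case lacks is: category is garment.
{category=toy, stock=10, rating=3} → category is toy → Out.
{category=food, stock=13, rating=5} → category is food → Out.
{category=garment, stock=19, rating=5} → category is garment → In.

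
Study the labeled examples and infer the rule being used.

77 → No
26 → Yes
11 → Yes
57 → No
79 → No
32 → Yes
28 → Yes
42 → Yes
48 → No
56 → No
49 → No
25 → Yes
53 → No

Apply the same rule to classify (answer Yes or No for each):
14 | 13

Yes, Yes

Rule: at most 42. This holds for each 'Yes' example and fails for each 'No' one.
14: 14 ≤ 42 — meets the rule, so Yes. 13: 13 ≤ 42 — meets the rule, so Yes.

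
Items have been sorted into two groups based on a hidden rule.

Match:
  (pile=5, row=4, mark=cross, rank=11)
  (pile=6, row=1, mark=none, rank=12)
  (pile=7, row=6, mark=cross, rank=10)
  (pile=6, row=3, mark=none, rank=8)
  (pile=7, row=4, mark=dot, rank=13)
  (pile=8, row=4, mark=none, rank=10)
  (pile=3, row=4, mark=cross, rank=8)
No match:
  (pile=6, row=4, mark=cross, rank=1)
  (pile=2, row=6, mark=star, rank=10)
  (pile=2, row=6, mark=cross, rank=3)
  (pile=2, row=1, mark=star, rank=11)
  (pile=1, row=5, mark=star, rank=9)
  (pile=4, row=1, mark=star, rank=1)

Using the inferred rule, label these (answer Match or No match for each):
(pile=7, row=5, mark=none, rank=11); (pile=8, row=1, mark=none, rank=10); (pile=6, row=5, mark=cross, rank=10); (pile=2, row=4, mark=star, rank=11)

Match, Match, Match, No match

One predicate separates the groups cleanly: rank ≥ 3 AND pile ≥ 3.
(pile=7, row=5, mark=none, rank=11): Match (rank = 11, pile = 7).
(pile=8, row=1, mark=none, rank=10): Match (rank = 10, pile = 8).
(pile=6, row=5, mark=cross, rank=10): Match (rank = 10, pile = 6).
(pile=2, row=4, mark=star, rank=11): No match (rank = 11, pile = 2).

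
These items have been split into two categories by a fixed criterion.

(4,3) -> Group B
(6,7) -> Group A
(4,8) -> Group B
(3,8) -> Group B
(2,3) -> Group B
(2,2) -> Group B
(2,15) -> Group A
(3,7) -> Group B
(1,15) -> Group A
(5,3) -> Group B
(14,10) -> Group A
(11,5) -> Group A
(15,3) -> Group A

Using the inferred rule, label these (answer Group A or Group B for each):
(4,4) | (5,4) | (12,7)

Group B, Group B, Group A

The common property of the 'Group A' items is: sum ≥ 13. No 'Group B' item has it.
(4,4): 4+4 = 8 — fails this test, so Group B.
(5,4): 5+4 = 9 — fails this test, so Group B.
(12,7): 12+7 = 19 — checks out, so Group A.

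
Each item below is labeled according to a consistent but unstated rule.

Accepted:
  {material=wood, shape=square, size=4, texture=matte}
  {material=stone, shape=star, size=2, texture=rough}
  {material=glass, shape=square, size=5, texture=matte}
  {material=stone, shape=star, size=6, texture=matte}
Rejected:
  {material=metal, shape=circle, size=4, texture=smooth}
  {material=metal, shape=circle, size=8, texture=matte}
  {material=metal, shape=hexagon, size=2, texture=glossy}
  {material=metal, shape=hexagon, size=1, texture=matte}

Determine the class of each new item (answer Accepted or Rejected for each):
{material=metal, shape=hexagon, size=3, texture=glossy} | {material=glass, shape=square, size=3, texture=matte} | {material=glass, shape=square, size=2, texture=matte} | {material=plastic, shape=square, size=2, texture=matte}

The rule appears to be: material is not metal.
{material=metal, shape=hexagon, size=3, texture=glossy} — material is metal, hence Rejected. {material=glass, shape=square, size=3, texture=matte} — material is glass, hence Accepted. {material=glass, shape=square, size=2, texture=matte} — material is glass, hence Accepted. {material=plastic, shape=square, size=2, texture=matte} — material is plastic, hence Accepted.

Rejected, Accepted, Accepted, Accepted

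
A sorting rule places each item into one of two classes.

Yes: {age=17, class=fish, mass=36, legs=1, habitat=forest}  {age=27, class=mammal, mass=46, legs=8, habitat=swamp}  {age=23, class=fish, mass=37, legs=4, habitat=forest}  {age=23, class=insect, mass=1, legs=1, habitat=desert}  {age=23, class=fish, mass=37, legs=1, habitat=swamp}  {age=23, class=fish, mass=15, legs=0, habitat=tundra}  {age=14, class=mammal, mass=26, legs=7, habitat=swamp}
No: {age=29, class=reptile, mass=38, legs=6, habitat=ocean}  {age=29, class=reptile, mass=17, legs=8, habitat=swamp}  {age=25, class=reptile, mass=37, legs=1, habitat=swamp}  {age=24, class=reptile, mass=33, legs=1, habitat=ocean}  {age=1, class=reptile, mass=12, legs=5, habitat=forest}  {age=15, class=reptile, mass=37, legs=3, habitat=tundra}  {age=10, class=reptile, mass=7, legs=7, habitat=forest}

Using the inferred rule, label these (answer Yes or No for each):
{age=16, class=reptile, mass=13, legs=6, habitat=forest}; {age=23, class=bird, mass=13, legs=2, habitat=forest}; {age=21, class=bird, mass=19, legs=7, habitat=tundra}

No, Yes, Yes

Looking at the examples, the only property every 'Yes' case has and every 'No' case lacks is: class is not reptile.
No: {age=16, class=reptile, mass=13, legs=6, habitat=forest}, since class is reptile.
Yes: {age=23, class=bird, mass=13, legs=2, habitat=forest}, since class is bird.
Yes: {age=21, class=bird, mass=19, legs=7, habitat=tundra}, since class is bird.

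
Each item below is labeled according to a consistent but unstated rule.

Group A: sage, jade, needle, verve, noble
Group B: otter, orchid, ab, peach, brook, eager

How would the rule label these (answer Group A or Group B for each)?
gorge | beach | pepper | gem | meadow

Group A, Group B, Group B, Group B, Group B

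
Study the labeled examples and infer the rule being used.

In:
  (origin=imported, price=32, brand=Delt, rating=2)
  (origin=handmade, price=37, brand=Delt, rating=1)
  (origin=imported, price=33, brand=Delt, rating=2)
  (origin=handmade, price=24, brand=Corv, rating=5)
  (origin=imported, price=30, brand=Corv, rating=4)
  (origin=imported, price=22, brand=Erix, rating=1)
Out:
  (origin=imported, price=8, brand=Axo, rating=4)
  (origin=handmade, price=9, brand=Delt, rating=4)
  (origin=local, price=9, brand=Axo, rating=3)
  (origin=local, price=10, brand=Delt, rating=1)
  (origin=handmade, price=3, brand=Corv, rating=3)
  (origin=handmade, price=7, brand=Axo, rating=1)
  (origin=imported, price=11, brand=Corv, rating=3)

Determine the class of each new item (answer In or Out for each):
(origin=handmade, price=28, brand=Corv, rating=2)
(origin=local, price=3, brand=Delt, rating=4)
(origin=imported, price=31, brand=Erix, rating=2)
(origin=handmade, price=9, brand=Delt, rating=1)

In, Out, In, Out

Every 'In' example satisfies: price ≥ 22. None of the 'Out' examples do.
(origin=handmade, price=28, brand=Corv, rating=2): In (price = 28).
(origin=local, price=3, brand=Delt, rating=4): Out (price = 3).
(origin=imported, price=31, brand=Erix, rating=2): In (price = 31).
(origin=handmade, price=9, brand=Delt, rating=1): Out (price = 9).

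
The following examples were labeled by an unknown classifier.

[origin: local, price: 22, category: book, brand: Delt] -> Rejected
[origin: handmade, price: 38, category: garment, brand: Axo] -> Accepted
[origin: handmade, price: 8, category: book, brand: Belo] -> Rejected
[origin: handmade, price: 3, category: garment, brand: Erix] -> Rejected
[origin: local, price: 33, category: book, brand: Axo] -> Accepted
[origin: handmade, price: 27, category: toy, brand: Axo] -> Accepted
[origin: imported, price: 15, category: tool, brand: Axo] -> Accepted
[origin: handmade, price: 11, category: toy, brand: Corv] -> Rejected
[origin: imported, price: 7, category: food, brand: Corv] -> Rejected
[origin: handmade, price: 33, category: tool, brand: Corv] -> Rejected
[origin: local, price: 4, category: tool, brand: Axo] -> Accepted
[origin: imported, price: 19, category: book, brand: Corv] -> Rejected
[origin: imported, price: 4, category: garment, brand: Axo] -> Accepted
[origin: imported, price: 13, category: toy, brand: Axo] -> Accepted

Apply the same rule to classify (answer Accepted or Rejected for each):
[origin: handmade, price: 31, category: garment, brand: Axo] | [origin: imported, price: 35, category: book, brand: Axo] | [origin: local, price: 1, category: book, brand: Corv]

Every 'Accepted' example satisfies: brand is Axo. None of the 'Rejected' examples do.
[origin: handmade, price: 31, category: garment, brand: Axo]: brand is Axo — fits, so Accepted. [origin: imported, price: 35, category: book, brand: Axo]: brand is Axo — fits, so Accepted. [origin: local, price: 1, category: book, brand: Corv]: brand is Corv — does not pass, so Rejected.

Accepted, Accepted, Rejected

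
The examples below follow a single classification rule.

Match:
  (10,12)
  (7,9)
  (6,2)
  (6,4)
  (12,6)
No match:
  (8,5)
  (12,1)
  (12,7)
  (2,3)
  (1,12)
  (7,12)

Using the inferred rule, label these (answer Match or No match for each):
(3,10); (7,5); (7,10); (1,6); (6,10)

No match, Match, No match, No match, Match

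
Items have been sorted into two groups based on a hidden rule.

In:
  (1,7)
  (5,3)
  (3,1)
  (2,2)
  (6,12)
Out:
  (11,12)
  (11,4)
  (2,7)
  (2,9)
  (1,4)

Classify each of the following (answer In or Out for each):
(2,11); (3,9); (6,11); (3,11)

Rule: sum is even. This holds for each 'In' example and fails for each 'Out' one.

Out, In, Out, In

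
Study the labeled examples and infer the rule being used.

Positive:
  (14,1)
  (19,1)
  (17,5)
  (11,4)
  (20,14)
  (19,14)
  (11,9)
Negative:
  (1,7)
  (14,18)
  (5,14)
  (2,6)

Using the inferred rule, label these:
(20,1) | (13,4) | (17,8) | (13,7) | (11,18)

Positive, Positive, Positive, Positive, Negative

The pattern is that an item is 'Positive' exactly when: first > second.
(20,1) → 20 > 1 → Positive.
(13,4) → 13 > 4 → Positive.
(17,8) → 17 > 8 → Positive.
(13,7) → 13 > 7 → Positive.
(11,18) → 11 < 18 → Negative.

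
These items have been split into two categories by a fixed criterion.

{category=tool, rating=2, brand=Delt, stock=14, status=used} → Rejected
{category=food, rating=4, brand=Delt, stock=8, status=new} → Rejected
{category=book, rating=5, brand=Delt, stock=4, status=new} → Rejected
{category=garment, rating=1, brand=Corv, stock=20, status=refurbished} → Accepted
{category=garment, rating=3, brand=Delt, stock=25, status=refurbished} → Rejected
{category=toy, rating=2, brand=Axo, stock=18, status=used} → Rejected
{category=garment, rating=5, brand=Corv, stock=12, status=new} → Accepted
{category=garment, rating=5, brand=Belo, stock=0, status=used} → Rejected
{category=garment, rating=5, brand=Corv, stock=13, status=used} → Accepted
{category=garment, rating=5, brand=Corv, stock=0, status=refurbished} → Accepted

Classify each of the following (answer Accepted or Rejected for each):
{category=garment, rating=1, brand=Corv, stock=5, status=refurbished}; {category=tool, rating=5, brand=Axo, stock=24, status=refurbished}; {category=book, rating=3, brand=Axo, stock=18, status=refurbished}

Accepted, Rejected, Rejected

The pattern is that an item is 'Accepted' exactly when: brand is Corv.
{category=garment, rating=1, brand=Corv, stock=5, status=refurbished}: Accepted (brand is Corv). {category=tool, rating=5, brand=Axo, stock=24, status=refurbished}: Rejected (brand is Axo). {category=book, rating=3, brand=Axo, stock=18, status=refurbished}: Rejected (brand is Axo).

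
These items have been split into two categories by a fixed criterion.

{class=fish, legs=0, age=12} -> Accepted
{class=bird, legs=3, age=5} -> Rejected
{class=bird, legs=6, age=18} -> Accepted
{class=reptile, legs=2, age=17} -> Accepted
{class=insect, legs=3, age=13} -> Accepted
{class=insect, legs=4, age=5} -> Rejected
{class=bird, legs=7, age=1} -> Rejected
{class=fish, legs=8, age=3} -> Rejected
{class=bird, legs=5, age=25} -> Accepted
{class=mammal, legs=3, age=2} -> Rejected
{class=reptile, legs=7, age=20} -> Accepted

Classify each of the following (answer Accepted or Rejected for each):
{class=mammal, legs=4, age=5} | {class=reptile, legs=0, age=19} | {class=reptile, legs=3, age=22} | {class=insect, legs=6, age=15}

The common property of the 'Accepted' items is: age ≥ 12. No 'Rejected' item has it.

Rejected, Accepted, Accepted, Accepted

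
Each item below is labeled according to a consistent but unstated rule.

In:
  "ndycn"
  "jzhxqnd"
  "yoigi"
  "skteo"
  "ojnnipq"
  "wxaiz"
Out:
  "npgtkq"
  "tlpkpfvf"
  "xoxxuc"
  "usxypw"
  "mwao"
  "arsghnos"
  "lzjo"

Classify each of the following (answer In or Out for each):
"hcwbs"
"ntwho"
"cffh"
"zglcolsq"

In, In, Out, Out

The common property of the 'In' items is: odd length. No 'Out' item has it.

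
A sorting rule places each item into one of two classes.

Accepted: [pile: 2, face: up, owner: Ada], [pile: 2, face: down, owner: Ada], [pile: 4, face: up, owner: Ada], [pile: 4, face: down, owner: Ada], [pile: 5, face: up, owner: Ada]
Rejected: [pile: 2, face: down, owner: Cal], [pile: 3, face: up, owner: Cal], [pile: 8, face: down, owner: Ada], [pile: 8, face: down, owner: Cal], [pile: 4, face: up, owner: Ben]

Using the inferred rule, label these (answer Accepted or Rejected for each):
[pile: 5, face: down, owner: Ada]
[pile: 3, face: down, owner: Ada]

The rule appears to be: owner is Ada AND pile ≤ 5.
[pile: 5, face: down, owner: Ada]: owner is Ada, pile = 5 — passes, so Accepted. [pile: 3, face: down, owner: Ada]: owner is Ada, pile = 3 — passes, so Accepted.

Accepted, Accepted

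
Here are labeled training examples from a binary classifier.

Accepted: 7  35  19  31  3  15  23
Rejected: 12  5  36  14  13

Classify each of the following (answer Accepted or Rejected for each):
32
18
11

Rejected, Rejected, Accepted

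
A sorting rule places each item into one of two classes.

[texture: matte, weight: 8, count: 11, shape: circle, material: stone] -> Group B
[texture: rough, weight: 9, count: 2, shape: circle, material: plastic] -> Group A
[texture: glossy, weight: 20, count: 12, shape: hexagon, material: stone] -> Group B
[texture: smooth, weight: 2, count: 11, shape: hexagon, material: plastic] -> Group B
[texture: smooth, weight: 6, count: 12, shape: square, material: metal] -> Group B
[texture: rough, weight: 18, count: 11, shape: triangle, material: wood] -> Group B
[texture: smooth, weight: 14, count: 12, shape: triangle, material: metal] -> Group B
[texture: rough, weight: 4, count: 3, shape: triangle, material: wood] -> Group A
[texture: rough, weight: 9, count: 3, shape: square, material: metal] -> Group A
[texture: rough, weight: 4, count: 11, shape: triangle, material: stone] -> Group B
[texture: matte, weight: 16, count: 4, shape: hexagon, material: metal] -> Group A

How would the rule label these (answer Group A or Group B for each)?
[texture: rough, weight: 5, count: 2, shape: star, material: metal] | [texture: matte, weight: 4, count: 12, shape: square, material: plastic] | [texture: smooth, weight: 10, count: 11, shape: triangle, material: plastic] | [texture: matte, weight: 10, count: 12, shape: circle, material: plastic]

Group A, Group B, Group B, Group B

The distinguishing property — count ≤ 4 — holds for all the 'Group A' cases and none of the 'Group B' cases.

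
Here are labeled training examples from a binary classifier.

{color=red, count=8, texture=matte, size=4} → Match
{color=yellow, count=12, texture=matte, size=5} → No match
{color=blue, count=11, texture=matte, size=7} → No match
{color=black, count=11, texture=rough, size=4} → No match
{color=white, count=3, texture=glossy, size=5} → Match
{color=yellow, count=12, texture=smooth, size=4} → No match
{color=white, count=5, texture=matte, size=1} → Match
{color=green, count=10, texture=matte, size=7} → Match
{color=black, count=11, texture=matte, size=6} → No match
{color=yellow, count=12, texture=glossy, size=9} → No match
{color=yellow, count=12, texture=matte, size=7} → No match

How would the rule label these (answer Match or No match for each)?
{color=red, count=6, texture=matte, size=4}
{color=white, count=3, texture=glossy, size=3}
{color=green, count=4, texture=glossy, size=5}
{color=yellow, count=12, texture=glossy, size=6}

Match, Match, Match, No match

The classifier is using: count ≤ 10.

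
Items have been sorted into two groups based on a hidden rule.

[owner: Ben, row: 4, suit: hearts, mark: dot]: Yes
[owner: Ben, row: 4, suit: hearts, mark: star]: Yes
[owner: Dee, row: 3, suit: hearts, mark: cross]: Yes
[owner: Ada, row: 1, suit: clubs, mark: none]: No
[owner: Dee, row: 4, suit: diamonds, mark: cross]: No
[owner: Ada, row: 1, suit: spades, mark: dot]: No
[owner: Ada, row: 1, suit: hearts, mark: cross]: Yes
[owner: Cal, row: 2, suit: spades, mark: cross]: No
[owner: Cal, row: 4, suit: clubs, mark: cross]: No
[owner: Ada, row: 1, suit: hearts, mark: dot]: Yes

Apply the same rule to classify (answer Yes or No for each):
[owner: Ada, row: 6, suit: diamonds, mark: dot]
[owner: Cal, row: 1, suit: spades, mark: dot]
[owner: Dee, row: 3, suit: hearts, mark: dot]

Rule: suit is hearts. This holds for each 'Yes' example and fails for each 'No' one.

No, No, Yes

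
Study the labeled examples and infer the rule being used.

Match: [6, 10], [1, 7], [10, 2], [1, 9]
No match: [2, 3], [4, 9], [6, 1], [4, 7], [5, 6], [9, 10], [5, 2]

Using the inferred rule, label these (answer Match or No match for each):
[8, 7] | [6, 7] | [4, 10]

No match, No match, Match

The pattern is that an item is 'Match' exactly when: sum is even.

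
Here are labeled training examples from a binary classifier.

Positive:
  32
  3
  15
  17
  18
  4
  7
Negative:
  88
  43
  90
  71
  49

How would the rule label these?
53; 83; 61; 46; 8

Negative, Negative, Negative, Negative, Positive

All 'Positive' examples share one property — at most 32 — and every 'Negative' example lacks it.
53: 53 > 32 — doesn't match, so Negative. 83: 83 > 32 — doesn't match, so Negative. 61: 61 > 32 — doesn't match, so Negative. 46: 46 > 32 — doesn't match, so Negative. 8: 8 ≤ 32 — passes, so Positive.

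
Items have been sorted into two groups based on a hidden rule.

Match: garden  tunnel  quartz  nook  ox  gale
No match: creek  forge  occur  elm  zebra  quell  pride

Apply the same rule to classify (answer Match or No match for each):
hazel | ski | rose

No match, No match, Match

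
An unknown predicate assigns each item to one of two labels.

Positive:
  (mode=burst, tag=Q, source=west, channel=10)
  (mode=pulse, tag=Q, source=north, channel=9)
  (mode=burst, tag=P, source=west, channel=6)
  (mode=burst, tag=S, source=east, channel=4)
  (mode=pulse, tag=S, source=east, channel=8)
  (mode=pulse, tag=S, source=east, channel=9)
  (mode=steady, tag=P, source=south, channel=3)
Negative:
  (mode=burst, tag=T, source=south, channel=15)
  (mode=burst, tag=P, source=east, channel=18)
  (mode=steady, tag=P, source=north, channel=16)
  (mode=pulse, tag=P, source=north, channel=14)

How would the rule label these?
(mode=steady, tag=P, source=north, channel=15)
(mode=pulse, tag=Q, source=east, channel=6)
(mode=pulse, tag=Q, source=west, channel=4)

One predicate separates the groups cleanly: channel ≤ 10.
(mode=steady, tag=P, source=north, channel=15): Negative (channel = 15).
(mode=pulse, tag=Q, source=east, channel=6): Positive (channel = 6).
(mode=pulse, tag=Q, source=west, channel=4): Positive (channel = 4).

Negative, Positive, Positive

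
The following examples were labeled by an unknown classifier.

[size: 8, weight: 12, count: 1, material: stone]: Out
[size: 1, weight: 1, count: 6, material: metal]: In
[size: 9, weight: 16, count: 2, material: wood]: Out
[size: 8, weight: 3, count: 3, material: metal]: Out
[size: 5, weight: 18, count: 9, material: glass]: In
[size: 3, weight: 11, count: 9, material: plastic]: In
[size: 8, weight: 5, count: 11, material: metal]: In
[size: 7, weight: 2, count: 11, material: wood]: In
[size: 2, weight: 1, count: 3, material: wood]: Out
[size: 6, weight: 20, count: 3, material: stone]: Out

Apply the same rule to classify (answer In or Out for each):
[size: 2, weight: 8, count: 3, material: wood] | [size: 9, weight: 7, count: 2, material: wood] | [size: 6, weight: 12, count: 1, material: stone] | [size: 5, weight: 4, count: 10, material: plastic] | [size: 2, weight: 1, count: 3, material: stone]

Out, Out, Out, In, Out

Rule: count ≥ 6. This holds for each 'In' example and fails for each 'Out' one.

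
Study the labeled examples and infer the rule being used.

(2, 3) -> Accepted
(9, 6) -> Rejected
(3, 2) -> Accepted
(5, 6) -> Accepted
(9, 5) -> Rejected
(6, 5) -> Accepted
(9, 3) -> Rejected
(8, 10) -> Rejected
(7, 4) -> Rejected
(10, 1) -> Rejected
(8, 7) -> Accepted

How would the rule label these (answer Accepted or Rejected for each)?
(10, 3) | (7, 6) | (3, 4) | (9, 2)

Rejected, Accepted, Accepted, Rejected

The simplest hypothesis consistent with all the labels is: |first − second| ≤ 1.
(10, 3): |10−3| = 7 — doesn't match, so Rejected. (7, 6): |7−6| = 1 — fits, so Accepted. (3, 4): |3−4| = 1 — fits, so Accepted. (9, 2): |9−2| = 7 — doesn't match, so Rejected.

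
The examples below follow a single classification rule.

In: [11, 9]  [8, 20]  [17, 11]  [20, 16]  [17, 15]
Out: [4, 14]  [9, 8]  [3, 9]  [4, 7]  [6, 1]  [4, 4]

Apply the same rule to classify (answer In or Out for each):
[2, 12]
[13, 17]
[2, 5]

One predicate separates the groups cleanly: sum ≥ 20.
[2, 12]: 2+12 = 14 — does not pass, so Out. [13, 17]: 13+17 = 30 — has this property, so In. [2, 5]: 2+5 = 7 — does not pass, so Out.

Out, In, Out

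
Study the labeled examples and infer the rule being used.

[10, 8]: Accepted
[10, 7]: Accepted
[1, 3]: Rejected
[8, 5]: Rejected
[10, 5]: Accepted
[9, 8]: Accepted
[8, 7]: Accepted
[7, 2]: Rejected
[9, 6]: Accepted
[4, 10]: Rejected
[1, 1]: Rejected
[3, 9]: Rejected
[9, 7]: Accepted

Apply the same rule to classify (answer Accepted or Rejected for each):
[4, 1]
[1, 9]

Rejected, Rejected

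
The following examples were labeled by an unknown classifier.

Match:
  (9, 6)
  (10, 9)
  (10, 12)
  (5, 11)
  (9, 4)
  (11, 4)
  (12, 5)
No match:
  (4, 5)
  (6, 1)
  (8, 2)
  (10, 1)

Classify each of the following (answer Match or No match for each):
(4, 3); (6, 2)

The classifier is using: sum ≥ 13.

No match, No match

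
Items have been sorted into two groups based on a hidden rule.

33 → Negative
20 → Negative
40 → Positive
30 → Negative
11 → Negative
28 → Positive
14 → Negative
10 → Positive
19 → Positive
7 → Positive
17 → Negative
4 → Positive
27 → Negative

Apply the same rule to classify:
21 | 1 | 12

'Positive' ⟺ ≡ 1 (mod 3).
Negative: 21, since 21 mod 3 = 0. Positive: 1, since 1 mod 3 = 1. Negative: 12, since 12 mod 3 = 0.

Negative, Positive, Negative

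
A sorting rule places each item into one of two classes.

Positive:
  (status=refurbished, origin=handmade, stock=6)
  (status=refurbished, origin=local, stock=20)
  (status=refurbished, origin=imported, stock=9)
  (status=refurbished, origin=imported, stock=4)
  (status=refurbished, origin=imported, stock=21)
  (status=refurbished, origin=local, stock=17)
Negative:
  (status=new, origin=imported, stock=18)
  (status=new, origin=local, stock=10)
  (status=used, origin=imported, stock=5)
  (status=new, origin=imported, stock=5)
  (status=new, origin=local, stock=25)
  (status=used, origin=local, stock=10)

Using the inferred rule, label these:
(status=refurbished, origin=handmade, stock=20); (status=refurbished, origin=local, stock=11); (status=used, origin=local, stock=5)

Positive, Positive, Negative

The classifier is using: status is refurbished.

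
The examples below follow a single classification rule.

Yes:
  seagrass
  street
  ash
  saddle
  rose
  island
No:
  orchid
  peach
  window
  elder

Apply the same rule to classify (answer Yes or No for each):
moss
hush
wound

The pattern is that an item is 'Yes' exactly when: contains 's'.
moss: has 's', fits → Yes. hush: has 's', fits → Yes. wound: no 's', fails this test → No.

Yes, Yes, No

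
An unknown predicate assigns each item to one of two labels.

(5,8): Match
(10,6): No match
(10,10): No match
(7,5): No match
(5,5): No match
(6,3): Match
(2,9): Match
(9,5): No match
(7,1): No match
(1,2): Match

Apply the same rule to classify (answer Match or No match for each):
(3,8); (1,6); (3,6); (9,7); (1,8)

Match, Match, Match, No match, Match

Checking candidate rules against both groups, what survives is: sum is odd.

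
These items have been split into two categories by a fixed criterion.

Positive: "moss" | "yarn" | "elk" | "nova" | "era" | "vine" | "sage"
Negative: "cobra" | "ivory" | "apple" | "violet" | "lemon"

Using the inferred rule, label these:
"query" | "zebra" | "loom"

The rule appears to be: length ≤ 4.
"query" — length 5, hence Negative.
"zebra" — length 5, hence Negative.
"loom" — length 4, hence Positive.

Negative, Negative, Positive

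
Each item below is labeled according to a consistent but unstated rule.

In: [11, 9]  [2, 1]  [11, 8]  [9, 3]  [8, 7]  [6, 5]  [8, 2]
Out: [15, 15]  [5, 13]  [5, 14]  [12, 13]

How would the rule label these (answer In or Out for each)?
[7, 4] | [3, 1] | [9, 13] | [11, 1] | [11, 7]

In, In, Out, In, In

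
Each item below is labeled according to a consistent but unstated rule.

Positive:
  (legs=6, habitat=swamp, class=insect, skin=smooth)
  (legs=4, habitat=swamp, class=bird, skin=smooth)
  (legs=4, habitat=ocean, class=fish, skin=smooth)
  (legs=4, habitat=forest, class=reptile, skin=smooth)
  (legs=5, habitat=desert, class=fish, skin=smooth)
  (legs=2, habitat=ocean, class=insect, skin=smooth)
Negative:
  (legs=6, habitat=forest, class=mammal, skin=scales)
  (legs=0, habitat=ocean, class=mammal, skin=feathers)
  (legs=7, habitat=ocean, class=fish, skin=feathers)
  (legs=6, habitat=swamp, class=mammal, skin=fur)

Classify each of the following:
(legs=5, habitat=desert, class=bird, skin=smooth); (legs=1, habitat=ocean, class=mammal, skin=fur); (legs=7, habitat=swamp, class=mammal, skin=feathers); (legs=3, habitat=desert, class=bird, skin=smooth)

Positive, Negative, Negative, Positive

The common property of the 'Positive' items is: skin is smooth. No 'Negative' item has it.
(legs=5, habitat=desert, class=bird, skin=smooth): skin is smooth — qualifies, so Positive. (legs=1, habitat=ocean, class=mammal, skin=fur): skin is fur — does not satisfy this, so Negative. (legs=7, habitat=swamp, class=mammal, skin=feathers): skin is feathers — does not satisfy this, so Negative. (legs=3, habitat=desert, class=bird, skin=smooth): skin is smooth — qualifies, so Positive.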